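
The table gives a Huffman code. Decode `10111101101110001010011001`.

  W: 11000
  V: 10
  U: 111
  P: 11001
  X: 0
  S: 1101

VUVSWVVXP

Read left to right; each codeword is recognised as soon as it completes (prefix code):
  10→V | 111→U | 10→V | 1101→S | 11000→W | 10→V | 10→V | 0→X | 11001→P
Decoded message: VUVSWVVXP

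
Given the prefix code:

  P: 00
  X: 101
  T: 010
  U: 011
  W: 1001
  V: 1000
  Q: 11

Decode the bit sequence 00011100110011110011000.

Read left to right; each codeword is recognised as soon as it completes (prefix code):
  00→P | 011→U | 1001→W | 1001→W | 11→Q | 1001→W | 1000→V
Decoded message: PUWWQWV

PUWWQWV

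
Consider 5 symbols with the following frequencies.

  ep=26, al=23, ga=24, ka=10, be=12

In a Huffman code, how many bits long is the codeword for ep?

Build the tree from the bottom:
ka(10) + be(12) → 22
22 + al(23) → 45
ga(24) + ep(26) → 50
45 + 50 → 95
The subtree containing ep is merged 2 times, so code length = 2.

2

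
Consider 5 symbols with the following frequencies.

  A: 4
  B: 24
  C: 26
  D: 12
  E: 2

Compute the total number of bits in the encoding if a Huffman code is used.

Build the Huffman tree bottom-up:
merge E(2) and A(4): 6
merge 6 and D(12): 18
merge 18 and B(24): 42
merge C(26) and 42: 68
Each symbol's bit-cost is frequency × depth; summing gives 134 bits (equivalently 6 + 18 + 42 + 68).

134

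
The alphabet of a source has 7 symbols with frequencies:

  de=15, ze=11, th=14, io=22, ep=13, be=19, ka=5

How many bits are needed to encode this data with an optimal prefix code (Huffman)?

Merge the two smallest weights repeatedly:
ka(5) + ze(11) → 16
ep(13) + th(14) → 27
de(15) + 16 → 31
be(19) + io(22) → 41
27 + 31 → 58
41 + 58 → 99
Total encoded bits = sum of merged weights = 16 + 27 + 31 + 41 + 58 + 99 = 272.

272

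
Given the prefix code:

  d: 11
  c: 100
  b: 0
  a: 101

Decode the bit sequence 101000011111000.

Read left to right; each codeword is recognised as soon as it completes (prefix code):
  101→a | 0→b | 0→b | 0→b | 0→b | 11→d | 11→d | 100→c | 0→b
Decoded message: abbbbddcb

abbbbddcb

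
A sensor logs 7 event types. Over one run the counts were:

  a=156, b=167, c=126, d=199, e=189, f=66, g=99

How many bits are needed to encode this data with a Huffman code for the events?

2783

Greedily combine the two least-frequent nodes:
combine f(66), g(99) → 165
combine c(126), a(156) → 282
combine 165, b(167) → 332
combine e(189), d(199) → 388
combine 282, 332 → 614
combine 388, 614 → 1002
The encoded length is the sum of every internal node's weight: 165 + 282 + 332 + 388 + 614 + 1002 = 2783 bits.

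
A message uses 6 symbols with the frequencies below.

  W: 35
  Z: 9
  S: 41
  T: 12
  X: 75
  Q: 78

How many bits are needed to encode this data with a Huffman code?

577

Build the Huffman tree bottom-up:
Z(9) + T(12) → 21
21 + W(35) → 56
S(41) + 56 → 97
X(75) + Q(78) → 153
97 + 153 → 250
Total encoded bits = sum of merged weights = 21 + 56 + 97 + 153 + 250 = 577.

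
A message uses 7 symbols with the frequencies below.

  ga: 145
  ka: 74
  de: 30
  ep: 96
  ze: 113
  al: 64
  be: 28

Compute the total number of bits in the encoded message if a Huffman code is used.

1450

Build the Huffman tree bottom-up:
combine be(28), de(30) → 58
combine 58, al(64) → 122
combine ka(74), ep(96) → 170
combine ze(113), 122 → 235
combine ga(145), 170 → 315
combine 235, 315 → 550
Total encoded bits = sum of merged weights = 58 + 122 + 170 + 235 + 315 + 550 = 1450.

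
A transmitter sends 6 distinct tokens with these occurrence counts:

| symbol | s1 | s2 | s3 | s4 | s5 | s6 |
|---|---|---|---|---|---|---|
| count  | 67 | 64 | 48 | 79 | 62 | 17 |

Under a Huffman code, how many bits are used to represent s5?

3

Repeatedly merge the two smallest:
merge s6(17) and s3(48): 65
merge s5(62) and s2(64): 126
merge 65 and s1(67): 132
merge s4(79) and 126: 205
merge 132 and 205: 337
s5's leaf is at depth 3, giving a 3-bit codeword.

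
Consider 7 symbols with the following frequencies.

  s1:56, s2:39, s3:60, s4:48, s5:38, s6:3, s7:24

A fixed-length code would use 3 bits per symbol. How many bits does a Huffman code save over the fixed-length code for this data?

89

Fixed-length: 3 bits × 268 symbols = 804 bits.
Huffman merges:
s6(3) + s7(24) → 27
27 + s5(38) → 65
s2(39) + s4(48) → 87
s1(56) + s3(60) → 116
65 + 87 → 152
116 + 152 → 268
Huffman total = 27 + 65 + 87 + 116 + 152 + 268 = 715 bits.
Saving = 804 − 715 = 89 bits.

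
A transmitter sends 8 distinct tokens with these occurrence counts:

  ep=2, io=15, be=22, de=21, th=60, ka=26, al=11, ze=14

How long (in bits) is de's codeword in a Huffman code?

3

Repeatedly merge the two smallest:
ep(2) + al(11) → 13
13 + ze(14) → 27
io(15) + de(21) → 36
be(22) + ka(26) → 48
27 + 36 → 63
48 + th(60) → 108
63 + 108 → 171
The subtree containing de is merged 3 times, so code length = 3.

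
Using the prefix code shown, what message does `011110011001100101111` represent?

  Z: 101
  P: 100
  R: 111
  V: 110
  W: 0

WRPVWVWZR

Read left to right; each codeword is recognised as soon as it completes (prefix code):
  0→W | 111→R | 100→P | 110→V | 0→W | 110→V | 0→W | 101→Z | 111→R
Decoded message: WRPVWVWZR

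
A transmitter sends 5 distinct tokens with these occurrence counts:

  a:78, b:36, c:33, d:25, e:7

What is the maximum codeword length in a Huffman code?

Merge the two lowest-weight nodes at each step:
combine e(7), d(25) → 32
combine 32, c(33) → 65
combine b(36), 65 → 101
combine a(78), 101 → 179
The first pair merged (e, d) ends up deepest, at depth 4.

4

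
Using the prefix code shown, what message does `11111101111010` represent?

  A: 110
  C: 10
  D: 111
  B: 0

DDBDCC

Read left to right; each codeword is recognised as soon as it completes (prefix code):
  111→D | 111→D | 0→B | 111→D | 10→C | 10→C
Decoded message: DDBDCC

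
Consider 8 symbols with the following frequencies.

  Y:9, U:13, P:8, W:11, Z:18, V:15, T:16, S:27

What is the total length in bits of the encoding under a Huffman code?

341

Greedily combine the two least-frequent nodes:
combine P(8), Y(9) → 17
combine W(11), U(13) → 24
combine V(15), T(16) → 31
combine 17, Z(18) → 35
combine 24, S(27) → 51
combine 31, 35 → 66
combine 51, 66 → 117
The encoded length is the sum of every internal node's weight: 17 + 24 + 31 + 35 + 51 + 66 + 117 = 341 bits.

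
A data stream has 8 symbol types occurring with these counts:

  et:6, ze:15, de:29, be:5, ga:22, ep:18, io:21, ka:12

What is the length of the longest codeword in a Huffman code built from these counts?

Merge the two lowest-weight nodes at each step:
be(5) + et(6) → 11
11 + ka(12) → 23
ze(15) + ep(18) → 33
io(21) + ga(22) → 43
23 + de(29) → 52
33 + 43 → 76
52 + 76 → 128
Maximum depth reached is 4.

4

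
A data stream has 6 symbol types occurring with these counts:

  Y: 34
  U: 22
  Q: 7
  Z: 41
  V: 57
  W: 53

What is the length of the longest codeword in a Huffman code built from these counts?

Merge the two lowest-weight nodes at each step:
combine Q(7), U(22) → 29
combine 29, Y(34) → 63
combine Z(41), W(53) → 94
combine V(57), 63 → 120
combine 94, 120 → 214
The rarest symbols sit at the bottom; the longest codeword is 4 bits.

4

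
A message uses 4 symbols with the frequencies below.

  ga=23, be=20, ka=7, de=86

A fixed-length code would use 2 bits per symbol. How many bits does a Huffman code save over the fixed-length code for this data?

Fixed-length: 2 bits × 136 symbols = 272 bits.
Huffman merges:
ka(7) + be(20) → 27
ga(23) + 27 → 50
50 + de(86) → 136
Huffman total = 27 + 50 + 136 = 213 bits.
Saving = 272 − 213 = 59 bits.

59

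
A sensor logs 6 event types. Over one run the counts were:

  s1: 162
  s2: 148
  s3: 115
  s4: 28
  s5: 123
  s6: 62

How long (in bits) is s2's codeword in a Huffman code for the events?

2

Huffman merges, smallest pair first:
s4(28) + s6(62) → 90
90 + s3(115) → 205
s5(123) + s2(148) → 271
s1(162) + 205 → 367
271 + 367 → 638
s2's leaf is at depth 2, giving a 2-bit codeword.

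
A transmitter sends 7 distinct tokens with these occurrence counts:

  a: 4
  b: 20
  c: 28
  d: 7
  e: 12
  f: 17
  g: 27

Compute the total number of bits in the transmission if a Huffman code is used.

301

Greedily combine the two least-frequent nodes:
a(4) + d(7) → 11
11 + e(12) → 23
f(17) + b(20) → 37
23 + g(27) → 50
c(28) + 37 → 65
50 + 65 → 115
Total encoded bits = sum of merged weights = 11 + 23 + 37 + 50 + 65 + 115 = 301.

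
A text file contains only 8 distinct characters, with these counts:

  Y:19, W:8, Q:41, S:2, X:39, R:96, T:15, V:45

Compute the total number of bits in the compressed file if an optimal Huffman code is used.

682

Merge the two smallest weights repeatedly:
S(2) + W(8) → 10
10 + T(15) → 25
Y(19) + 25 → 44
X(39) + Q(41) → 80
44 + V(45) → 89
80 + 89 → 169
R(96) + 169 → 265
Total encoded bits = sum of merged weights = 10 + 25 + 44 + 80 + 89 + 169 + 265 = 682.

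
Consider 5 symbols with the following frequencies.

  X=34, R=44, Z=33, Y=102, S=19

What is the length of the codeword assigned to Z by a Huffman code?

3

Repeatedly merge the two smallest:
combine S(19), Z(33) → 52
combine X(34), R(44) → 78
combine 52, 78 → 130
combine Y(102), 130 → 232
Z's leaf is at depth 3, giving a 3-bit codeword.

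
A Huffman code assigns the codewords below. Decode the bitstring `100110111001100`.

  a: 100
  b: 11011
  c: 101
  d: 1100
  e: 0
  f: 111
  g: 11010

Read left to right; each codeword is recognised as soon as it completes (prefix code):
  100→a | 11011→b | 100→a | 1100→d
Decoded message: abad

abad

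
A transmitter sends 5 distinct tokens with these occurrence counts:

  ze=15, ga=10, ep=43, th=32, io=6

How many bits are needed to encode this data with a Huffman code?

216

Greedily combine the two least-frequent nodes:
combine io(6), ga(10) → 16
combine ze(15), 16 → 31
combine 31, th(32) → 63
combine ep(43), 63 → 106
Total encoded bits = sum of merged weights = 16 + 31 + 63 + 106 = 216.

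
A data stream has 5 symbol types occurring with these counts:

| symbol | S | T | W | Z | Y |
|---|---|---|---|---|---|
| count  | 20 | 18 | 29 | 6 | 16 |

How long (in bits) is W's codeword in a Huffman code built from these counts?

2

Huffman merges, smallest pair first:
merge Z(6) and Y(16): 22
merge T(18) and S(20): 38
merge 22 and W(29): 51
merge 38 and 51: 89
W sits 2 levels below the root, so its codeword is 2 bits.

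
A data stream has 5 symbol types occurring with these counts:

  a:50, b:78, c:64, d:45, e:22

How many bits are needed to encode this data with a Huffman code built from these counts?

585

Greedily combine the two least-frequent nodes:
e(22) + d(45) → 67
a(50) + c(64) → 114
67 + b(78) → 145
114 + 145 → 259
Total encoded bits = sum of merged weights = 67 + 114 + 145 + 259 = 585.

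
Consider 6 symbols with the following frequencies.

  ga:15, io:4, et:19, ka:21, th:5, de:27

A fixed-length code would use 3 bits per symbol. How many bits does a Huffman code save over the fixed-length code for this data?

58

Fixed-length: 3 bits × 91 symbols = 273 bits.
Huffman merges:
combine io(4), th(5) → 9
combine 9, ga(15) → 24
combine et(19), ka(21) → 40
combine 24, de(27) → 51
combine 40, 51 → 91
Huffman total = 9 + 24 + 40 + 51 + 91 = 215 bits.
Saving = 273 − 215 = 58 bits.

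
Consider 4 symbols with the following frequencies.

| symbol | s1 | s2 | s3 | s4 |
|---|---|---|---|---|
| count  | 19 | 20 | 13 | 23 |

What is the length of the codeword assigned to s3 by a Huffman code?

Huffman merges, smallest pair first:
s3(13) + s1(19) → 32
s2(20) + s4(23) → 43
32 + 43 → 75
s3's leaf is at depth 2, giving a 2-bit codeword.

2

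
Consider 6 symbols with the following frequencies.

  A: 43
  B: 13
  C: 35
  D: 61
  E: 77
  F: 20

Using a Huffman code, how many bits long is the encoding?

599

Merge the two smallest weights repeatedly:
combine B(13), F(20) → 33
combine 33, C(35) → 68
combine A(43), D(61) → 104
combine 68, E(77) → 145
combine 104, 145 → 249
The encoded length is the sum of every internal node's weight: 33 + 68 + 104 + 145 + 249 = 599 bits.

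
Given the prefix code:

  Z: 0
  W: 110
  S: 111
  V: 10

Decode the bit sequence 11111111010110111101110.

SSWVWSVSZ

Read left to right; each codeword is recognised as soon as it completes (prefix code):
  111→S | 111→S | 110→W | 10→V | 110→W | 111→S | 10→V | 111→S | 0→Z
Decoded message: SSWVWSVSZ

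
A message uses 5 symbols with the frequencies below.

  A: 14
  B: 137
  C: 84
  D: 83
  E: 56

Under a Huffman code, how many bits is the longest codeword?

3

Merge the two lowest-weight nodes at each step:
combine A(14), E(56) → 70
combine 70, D(83) → 153
combine C(84), B(137) → 221
combine 153, 221 → 374
The first pair merged (A, E) ends up deepest, at depth 3.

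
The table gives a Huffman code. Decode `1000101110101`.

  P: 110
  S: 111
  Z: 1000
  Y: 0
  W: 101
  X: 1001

Read left to right; each codeword is recognised as soon as it completes (prefix code):
  1000→Z | 101→W | 110→P | 101→W
Decoded message: ZWPW

ZWPW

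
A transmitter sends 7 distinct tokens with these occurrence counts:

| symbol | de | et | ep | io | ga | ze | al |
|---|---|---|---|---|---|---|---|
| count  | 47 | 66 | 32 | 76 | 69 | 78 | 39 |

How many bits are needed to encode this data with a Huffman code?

1138

Greedily combine the two least-frequent nodes:
combine ep(32), al(39) → 71
combine de(47), et(66) → 113
combine ga(69), 71 → 140
combine io(76), ze(78) → 154
combine 113, 140 → 253
combine 154, 253 → 407
Each symbol's bit-cost is frequency × depth; summing gives 1138 bits (equivalently 71 + 113 + 140 + 154 + 253 + 407).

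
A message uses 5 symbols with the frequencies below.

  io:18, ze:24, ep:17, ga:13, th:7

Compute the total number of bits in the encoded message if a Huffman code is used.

178

Greedily combine the two least-frequent nodes:
combine th(7), ga(13) → 20
combine ep(17), io(18) → 35
combine 20, ze(24) → 44
combine 35, 44 → 79
Total encoded bits = sum of merged weights = 20 + 35 + 44 + 79 = 178.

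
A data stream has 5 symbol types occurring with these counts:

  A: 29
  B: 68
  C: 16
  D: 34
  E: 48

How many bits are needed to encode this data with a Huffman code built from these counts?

Build the Huffman tree bottom-up:
C(16) + A(29) → 45
D(34) + 45 → 79
E(48) + B(68) → 116
79 + 116 → 195
Total encoded bits = sum of merged weights = 45 + 79 + 116 + 195 = 435.

435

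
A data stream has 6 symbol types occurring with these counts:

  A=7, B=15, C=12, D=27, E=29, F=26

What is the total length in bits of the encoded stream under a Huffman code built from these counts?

Merge the two smallest weights repeatedly:
merge A(7) and C(12): 19
merge B(15) and 19: 34
merge F(26) and D(27): 53
merge E(29) and 34: 63
merge 53 and 63: 116
Each symbol's bit-cost is frequency × depth; summing gives 285 bits (equivalently 19 + 34 + 53 + 63 + 116).

285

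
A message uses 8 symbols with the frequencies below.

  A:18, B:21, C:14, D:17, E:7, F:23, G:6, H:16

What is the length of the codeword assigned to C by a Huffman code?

3

Repeatedly merge the two smallest:
merge G(6) and E(7): 13
merge 13 and C(14): 27
merge H(16) and D(17): 33
merge A(18) and B(21): 39
merge F(23) and 27: 50
merge 33 and 39: 72
merge 50 and 72: 122
C's leaf is at depth 3, giving a 3-bit codeword.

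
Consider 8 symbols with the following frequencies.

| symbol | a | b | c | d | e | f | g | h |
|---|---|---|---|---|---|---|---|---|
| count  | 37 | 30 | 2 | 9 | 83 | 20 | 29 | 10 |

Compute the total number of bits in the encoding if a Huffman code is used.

Greedily combine the two least-frequent nodes:
combine c(2), d(9) → 11
combine h(10), 11 → 21
combine f(20), 21 → 41
combine g(29), b(30) → 59
combine a(37), 41 → 78
combine 59, 78 → 137
combine e(83), 137 → 220
Total encoded bits = sum of merged weights = 11 + 21 + 41 + 59 + 78 + 137 + 220 = 567.

567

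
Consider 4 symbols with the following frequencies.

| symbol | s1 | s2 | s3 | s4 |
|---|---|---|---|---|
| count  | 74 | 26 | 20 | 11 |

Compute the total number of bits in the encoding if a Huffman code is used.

219

Build the Huffman tree bottom-up:
merge s4(11) and s3(20): 31
merge s2(26) and 31: 57
merge 57 and s1(74): 131
The encoded length is the sum of every internal node's weight: 31 + 57 + 131 = 219 bits.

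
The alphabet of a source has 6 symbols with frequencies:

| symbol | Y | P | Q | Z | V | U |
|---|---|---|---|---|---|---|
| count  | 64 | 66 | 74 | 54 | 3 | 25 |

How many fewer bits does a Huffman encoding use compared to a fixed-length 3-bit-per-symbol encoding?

176

Fixed-length: 3 bits × 286 symbols = 858 bits.
Huffman merges:
merge V(3) and U(25): 28
merge 28 and Z(54): 82
merge Y(64) and P(66): 130
merge Q(74) and 82: 156
merge 130 and 156: 286
Huffman total = 28 + 82 + 130 + 156 + 286 = 682 bits.
Saving = 858 − 682 = 176 bits.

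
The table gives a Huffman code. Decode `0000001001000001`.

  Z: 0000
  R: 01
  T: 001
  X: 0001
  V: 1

ZTTZR

Read left to right; each codeword is recognised as soon as it completes (prefix code):
  0000→Z | 001→T | 001→T | 0000→Z | 01→R
Decoded message: ZTTZR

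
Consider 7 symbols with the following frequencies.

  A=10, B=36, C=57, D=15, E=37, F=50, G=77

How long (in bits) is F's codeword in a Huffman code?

Repeatedly merge the two smallest:
merge A(10) and D(15): 25
merge 25 and B(36): 61
merge E(37) and F(50): 87
merge C(57) and 61: 118
merge G(77) and 87: 164
merge 118 and 164: 282
F's leaf is at depth 3, giving a 3-bit codeword.

3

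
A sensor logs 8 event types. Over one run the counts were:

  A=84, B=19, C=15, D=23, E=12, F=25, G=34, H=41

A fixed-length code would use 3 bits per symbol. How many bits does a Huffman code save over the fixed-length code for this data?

57

Fixed-length: 3 bits × 253 symbols = 759 bits.
Huffman merges:
E(12) + C(15) → 27
B(19) + D(23) → 42
F(25) + 27 → 52
G(34) + H(41) → 75
42 + 52 → 94
75 + A(84) → 159
94 + 159 → 253
Huffman total = 27 + 42 + 52 + 75 + 94 + 159 + 253 = 702 bits.
Saving = 759 − 702 = 57 bits.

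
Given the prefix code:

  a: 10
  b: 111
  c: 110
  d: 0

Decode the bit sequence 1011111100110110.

Read left to right; each codeword is recognised as soon as it completes (prefix code):
  10→a | 111→b | 111→b | 0→d | 0→d | 110→c | 110→c
Decoded message: abbddcc

abbddcc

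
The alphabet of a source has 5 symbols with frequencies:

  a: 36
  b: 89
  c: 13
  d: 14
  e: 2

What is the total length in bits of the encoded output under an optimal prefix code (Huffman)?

Merge the two smallest weights repeatedly:
e(2) + c(13) → 15
d(14) + 15 → 29
29 + a(36) → 65
65 + b(89) → 154
The encoded length is the sum of every internal node's weight: 15 + 29 + 65 + 154 = 263 bits.

263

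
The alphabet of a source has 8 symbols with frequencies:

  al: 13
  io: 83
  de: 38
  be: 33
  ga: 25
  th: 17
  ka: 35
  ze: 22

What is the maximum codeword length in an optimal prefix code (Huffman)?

Merge the two lowest-weight nodes at each step:
merge al(13) and th(17): 30
merge ze(22) and ga(25): 47
merge 30 and be(33): 63
merge ka(35) and de(38): 73
merge 47 and 63: 110
merge 73 and io(83): 156
merge 110 and 156: 266
Maximum depth reached is 4.

4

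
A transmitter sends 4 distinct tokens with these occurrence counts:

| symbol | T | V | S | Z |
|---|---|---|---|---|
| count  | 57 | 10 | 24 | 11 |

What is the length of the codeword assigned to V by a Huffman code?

3

Build the tree from the bottom:
combine V(10), Z(11) → 21
combine 21, S(24) → 45
combine 45, T(57) → 102
V's leaf is at depth 3, giving a 3-bit codeword.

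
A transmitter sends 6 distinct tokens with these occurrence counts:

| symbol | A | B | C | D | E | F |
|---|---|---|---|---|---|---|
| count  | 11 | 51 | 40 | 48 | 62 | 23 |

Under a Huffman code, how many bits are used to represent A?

4

Huffman merges, smallest pair first:
A(11) + F(23) → 34
34 + C(40) → 74
D(48) + B(51) → 99
E(62) + 74 → 136
99 + 136 → 235
A sits 4 levels below the root, so its codeword is 4 bits.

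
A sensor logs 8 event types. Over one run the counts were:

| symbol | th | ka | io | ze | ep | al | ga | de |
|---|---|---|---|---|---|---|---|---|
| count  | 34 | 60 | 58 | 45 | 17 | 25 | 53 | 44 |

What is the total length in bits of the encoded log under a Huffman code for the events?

990

Build the Huffman tree bottom-up:
ep(17) + al(25) → 42
th(34) + 42 → 76
de(44) + ze(45) → 89
ga(53) + io(58) → 111
ka(60) + 76 → 136
89 + 111 → 200
136 + 200 → 336
The encoded length is the sum of every internal node's weight: 42 + 76 + 89 + 111 + 136 + 200 + 336 = 990 bits.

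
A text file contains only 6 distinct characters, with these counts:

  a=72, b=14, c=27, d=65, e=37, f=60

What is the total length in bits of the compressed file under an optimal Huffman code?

Merge the two smallest weights repeatedly:
combine b(14), c(27) → 41
combine e(37), 41 → 78
combine f(60), d(65) → 125
combine a(72), 78 → 150
combine 125, 150 → 275
Total encoded bits = sum of merged weights = 41 + 78 + 125 + 150 + 275 = 669.

669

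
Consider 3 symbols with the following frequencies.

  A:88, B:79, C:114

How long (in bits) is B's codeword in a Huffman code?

Build the tree from the bottom:
merge B(79) and A(88): 167
merge C(114) and 167: 281
B's leaf is at depth 2, giving a 2-bit codeword.

2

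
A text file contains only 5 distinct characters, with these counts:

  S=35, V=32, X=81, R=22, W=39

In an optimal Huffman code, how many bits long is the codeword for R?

Build the tree from the bottom:
merge R(22) and V(32): 54
merge S(35) and W(39): 74
merge 54 and 74: 128
merge X(81) and 128: 209
The subtree containing R is merged 3 times, so code length = 3.

3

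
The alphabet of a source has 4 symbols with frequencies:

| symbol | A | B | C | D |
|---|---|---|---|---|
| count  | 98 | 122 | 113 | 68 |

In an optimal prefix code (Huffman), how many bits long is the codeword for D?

Build the tree from the bottom:
combine D(68), A(98) → 166
combine C(113), B(122) → 235
combine 166, 235 → 401
D sits 2 levels below the root, so its codeword is 2 bits.

2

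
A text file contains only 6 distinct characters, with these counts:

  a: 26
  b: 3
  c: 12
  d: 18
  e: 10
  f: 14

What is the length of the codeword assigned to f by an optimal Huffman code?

2

Repeatedly merge the two smallest:
merge b(3) and e(10): 13
merge c(12) and 13: 25
merge f(14) and d(18): 32
merge 25 and a(26): 51
merge 32 and 51: 83
The subtree containing f is merged 2 times, so code length = 2.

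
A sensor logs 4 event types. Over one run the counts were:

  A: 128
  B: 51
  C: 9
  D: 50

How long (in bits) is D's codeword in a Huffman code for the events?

3

Repeatedly merge the two smallest:
C(9) + D(50) → 59
B(51) + 59 → 110
110 + A(128) → 238
D's leaf is at depth 3, giving a 3-bit codeword.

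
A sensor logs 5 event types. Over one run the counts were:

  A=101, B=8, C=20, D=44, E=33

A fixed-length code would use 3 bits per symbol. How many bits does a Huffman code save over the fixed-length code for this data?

Fixed-length: 3 bits × 206 symbols = 618 bits.
Huffman merges:
B(8) + C(20) → 28
28 + E(33) → 61
D(44) + 61 → 105
A(101) + 105 → 206
Huffman total = 28 + 61 + 105 + 206 = 400 bits.
Saving = 618 − 400 = 218 bits.

218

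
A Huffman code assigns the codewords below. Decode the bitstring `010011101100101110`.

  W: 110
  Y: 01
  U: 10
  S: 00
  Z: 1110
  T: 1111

YSZWYYW

Read left to right; each codeword is recognised as soon as it completes (prefix code):
  01→Y | 00→S | 1110→Z | 110→W | 01→Y | 01→Y | 110→W
Decoded message: YSZWYYW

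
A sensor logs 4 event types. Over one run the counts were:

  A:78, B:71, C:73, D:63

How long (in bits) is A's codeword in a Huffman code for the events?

Huffman merges, smallest pair first:
merge D(63) and B(71): 134
merge C(73) and A(78): 151
merge 134 and 151: 285
A's leaf is at depth 2, giving a 2-bit codeword.

2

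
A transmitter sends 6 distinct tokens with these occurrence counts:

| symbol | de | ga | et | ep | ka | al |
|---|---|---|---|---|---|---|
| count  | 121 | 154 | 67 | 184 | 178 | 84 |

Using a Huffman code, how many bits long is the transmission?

Merge the two smallest weights repeatedly:
merge et(67) and al(84): 151
merge de(121) and 151: 272
merge ga(154) and ka(178): 332
merge ep(184) and 272: 456
merge 332 and 456: 788
Each symbol's bit-cost is frequency × depth; summing gives 1999 bits (equivalently 151 + 272 + 332 + 456 + 788).

1999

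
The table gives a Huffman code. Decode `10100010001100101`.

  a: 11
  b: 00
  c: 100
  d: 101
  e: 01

dbebecd

Read left to right; each codeword is recognised as soon as it completes (prefix code):
  101→d | 00→b | 01→e | 00→b | 01→e | 100→c | 101→d
Decoded message: dbebecd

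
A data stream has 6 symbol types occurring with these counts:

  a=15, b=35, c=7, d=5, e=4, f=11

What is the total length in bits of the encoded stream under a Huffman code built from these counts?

170

Greedily combine the two least-frequent nodes:
e(4) + d(5) → 9
c(7) + 9 → 16
f(11) + a(15) → 26
16 + 26 → 42
b(35) + 42 → 77
Total encoded bits = sum of merged weights = 9 + 16 + 26 + 42 + 77 = 170.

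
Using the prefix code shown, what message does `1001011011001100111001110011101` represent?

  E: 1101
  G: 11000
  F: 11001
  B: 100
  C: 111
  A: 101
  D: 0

BAABFFFE

Read left to right; each codeword is recognised as soon as it completes (prefix code):
  100→B | 101→A | 101→A | 100→B | 11001→F | 11001→F | 11001→F | 1101→E
Decoded message: BAABFFFE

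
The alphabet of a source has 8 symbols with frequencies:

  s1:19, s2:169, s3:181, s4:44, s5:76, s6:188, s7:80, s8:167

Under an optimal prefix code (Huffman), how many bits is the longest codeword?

5

Merge the two lowest-weight nodes at each step:
combine s1(19), s4(44) → 63
combine 63, s5(76) → 139
combine s7(80), 139 → 219
combine s8(167), s2(169) → 336
combine s3(181), s6(188) → 369
combine 219, 336 → 555
combine 369, 555 → 924
The first pair merged (s1, s4) ends up deepest, at depth 5.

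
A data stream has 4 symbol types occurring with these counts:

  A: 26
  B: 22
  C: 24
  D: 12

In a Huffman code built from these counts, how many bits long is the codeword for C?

2

Build the tree from the bottom:
combine D(12), B(22) → 34
combine C(24), A(26) → 50
combine 34, 50 → 84
The subtree containing C is merged 2 times, so code length = 2.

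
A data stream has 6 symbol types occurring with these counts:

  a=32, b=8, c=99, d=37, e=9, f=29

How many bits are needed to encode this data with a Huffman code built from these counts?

461

Merge the two smallest weights repeatedly:
merge b(8) and e(9): 17
merge 17 and f(29): 46
merge a(32) and d(37): 69
merge 46 and 69: 115
merge c(99) and 115: 214
The encoded length is the sum of every internal node's weight: 17 + 46 + 69 + 115 + 214 = 461 bits.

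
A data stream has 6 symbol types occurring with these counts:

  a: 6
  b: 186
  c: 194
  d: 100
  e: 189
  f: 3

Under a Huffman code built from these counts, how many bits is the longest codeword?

4

Merge the two lowest-weight nodes at each step:
merge f(3) and a(6): 9
merge 9 and d(100): 109
merge 109 and b(186): 295
merge e(189) and c(194): 383
merge 295 and 383: 678
Maximum depth reached is 4.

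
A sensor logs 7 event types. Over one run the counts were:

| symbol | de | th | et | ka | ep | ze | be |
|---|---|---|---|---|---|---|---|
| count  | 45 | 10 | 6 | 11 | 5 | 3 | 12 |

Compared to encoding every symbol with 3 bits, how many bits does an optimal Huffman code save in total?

Fixed-length: 3 bits × 92 symbols = 276 bits.
Huffman merges:
combine ze(3), ep(5) → 8
combine et(6), 8 → 14
combine th(10), ka(11) → 21
combine be(12), 14 → 26
combine 21, 26 → 47
combine de(45), 47 → 92
Huffman total = 8 + 14 + 21 + 26 + 47 + 92 = 208 bits.
Saving = 276 − 208 = 68 bits.

68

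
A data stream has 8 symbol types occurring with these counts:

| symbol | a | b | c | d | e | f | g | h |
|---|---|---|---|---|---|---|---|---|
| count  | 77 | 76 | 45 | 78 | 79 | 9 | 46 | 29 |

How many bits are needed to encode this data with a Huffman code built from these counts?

1276

Build the Huffman tree bottom-up:
merge f(9) and h(29): 38
merge 38 and c(45): 83
merge g(46) and b(76): 122
merge a(77) and d(78): 155
merge e(79) and 83: 162
merge 122 and 155: 277
merge 162 and 277: 439
Each symbol's bit-cost is frequency × depth; summing gives 1276 bits (equivalently 38 + 83 + 122 + 155 + 162 + 277 + 439).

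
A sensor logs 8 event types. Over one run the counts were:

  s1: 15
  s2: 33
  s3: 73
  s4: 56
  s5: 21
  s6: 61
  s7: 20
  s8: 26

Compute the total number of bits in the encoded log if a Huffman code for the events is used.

863

Merge the two smallest weights repeatedly:
combine s1(15), s7(20) → 35
combine s5(21), s8(26) → 47
combine s2(33), 35 → 68
combine 47, s4(56) → 103
combine s6(61), 68 → 129
combine s3(73), 103 → 176
combine 129, 176 → 305
Total encoded bits = sum of merged weights = 35 + 47 + 68 + 103 + 129 + 176 + 305 = 863.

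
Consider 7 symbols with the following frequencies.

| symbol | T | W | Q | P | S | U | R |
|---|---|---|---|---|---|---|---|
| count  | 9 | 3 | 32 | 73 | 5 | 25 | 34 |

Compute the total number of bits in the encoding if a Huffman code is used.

422

Build the Huffman tree bottom-up:
merge W(3) and S(5): 8
merge 8 and T(9): 17
merge 17 and U(25): 42
merge Q(32) and R(34): 66
merge 42 and 66: 108
merge P(73) and 108: 181
The encoded length is the sum of every internal node's weight: 8 + 17 + 42 + 66 + 108 + 181 = 422 bits.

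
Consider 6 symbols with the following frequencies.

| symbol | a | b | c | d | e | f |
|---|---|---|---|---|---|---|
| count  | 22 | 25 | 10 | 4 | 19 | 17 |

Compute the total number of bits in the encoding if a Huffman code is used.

239

Merge the two smallest weights repeatedly:
combine d(4), c(10) → 14
combine 14, f(17) → 31
combine e(19), a(22) → 41
combine b(25), 31 → 56
combine 41, 56 → 97
Total encoded bits = sum of merged weights = 14 + 31 + 41 + 56 + 97 = 239.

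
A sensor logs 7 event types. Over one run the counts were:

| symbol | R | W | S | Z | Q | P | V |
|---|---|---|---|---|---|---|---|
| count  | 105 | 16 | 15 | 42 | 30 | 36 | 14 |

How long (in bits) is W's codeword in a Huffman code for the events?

4

Build the tree from the bottom:
merge V(14) and S(15): 29
merge W(16) and 29: 45
merge Q(30) and P(36): 66
merge Z(42) and 45: 87
merge 66 and 87: 153
merge R(105) and 153: 258
The subtree containing W is merged 4 times, so code length = 4.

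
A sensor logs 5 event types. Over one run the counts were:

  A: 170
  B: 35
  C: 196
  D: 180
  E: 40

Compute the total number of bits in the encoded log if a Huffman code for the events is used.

Build the Huffman tree bottom-up:
B(35) + E(40) → 75
75 + A(170) → 245
D(180) + C(196) → 376
245 + 376 → 621
The encoded length is the sum of every internal node's weight: 75 + 245 + 376 + 621 = 1317 bits.

1317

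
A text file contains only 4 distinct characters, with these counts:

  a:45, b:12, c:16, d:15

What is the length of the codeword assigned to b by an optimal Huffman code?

Huffman merges, smallest pair first:
combine b(12), d(15) → 27
combine c(16), 27 → 43
combine 43, a(45) → 88
b's leaf is at depth 3, giving a 3-bit codeword.

3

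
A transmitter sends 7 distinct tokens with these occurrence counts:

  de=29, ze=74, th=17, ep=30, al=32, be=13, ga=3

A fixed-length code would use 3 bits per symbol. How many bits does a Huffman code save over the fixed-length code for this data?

Fixed-length: 3 bits × 198 symbols = 594 bits.
Huffman merges:
merge ga(3) and be(13): 16
merge 16 and th(17): 33
merge de(29) and ep(30): 59
merge al(32) and 33: 65
merge 59 and 65: 124
merge ze(74) and 124: 198
Huffman total = 16 + 33 + 59 + 65 + 124 + 198 = 495 bits.
Saving = 594 − 495 = 99 bits.

99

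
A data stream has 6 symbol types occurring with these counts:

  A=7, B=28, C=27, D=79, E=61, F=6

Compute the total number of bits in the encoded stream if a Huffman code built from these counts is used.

Greedily combine the two least-frequent nodes:
F(6) + A(7) → 13
13 + C(27) → 40
B(28) + 40 → 68
E(61) + 68 → 129
D(79) + 129 → 208
Each symbol's bit-cost is frequency × depth; summing gives 458 bits (equivalently 13 + 40 + 68 + 129 + 208).

458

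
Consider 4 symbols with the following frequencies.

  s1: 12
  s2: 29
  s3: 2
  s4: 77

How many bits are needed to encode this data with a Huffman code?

177

Build the Huffman tree bottom-up:
combine s3(2), s1(12) → 14
combine 14, s2(29) → 43
combine 43, s4(77) → 120
The encoded length is the sum of every internal node's weight: 14 + 43 + 120 = 177 bits.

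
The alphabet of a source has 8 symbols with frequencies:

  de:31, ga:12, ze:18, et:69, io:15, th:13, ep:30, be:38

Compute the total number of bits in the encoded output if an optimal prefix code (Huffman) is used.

629

Build the Huffman tree bottom-up:
ga(12) + th(13) → 25
io(15) + ze(18) → 33
25 + ep(30) → 55
de(31) + 33 → 64
be(38) + 55 → 93
64 + et(69) → 133
93 + 133 → 226
Each symbol's bit-cost is frequency × depth; summing gives 629 bits (equivalently 25 + 33 + 55 + 64 + 93 + 133 + 226).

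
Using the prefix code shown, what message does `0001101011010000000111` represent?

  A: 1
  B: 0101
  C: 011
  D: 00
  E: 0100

DCBAEDDCA

Read left to right; each codeword is recognised as soon as it completes (prefix code):
  00→D | 011→C | 0101→B | 1→A | 0100→E | 00→D | 00→D | 011→C | 1→A
Decoded message: DCBAEDDCA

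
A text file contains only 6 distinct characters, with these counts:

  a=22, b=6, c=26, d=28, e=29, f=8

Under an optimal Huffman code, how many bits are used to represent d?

2

Repeatedly merge the two smallest:
combine b(6), f(8) → 14
combine 14, a(22) → 36
combine c(26), d(28) → 54
combine e(29), 36 → 65
combine 54, 65 → 119
d sits 2 levels below the root, so its codeword is 2 bits.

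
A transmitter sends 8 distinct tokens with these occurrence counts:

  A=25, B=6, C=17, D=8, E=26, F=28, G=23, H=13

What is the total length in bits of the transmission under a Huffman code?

Greedily combine the two least-frequent nodes:
merge B(6) and D(8): 14
merge H(13) and 14: 27
merge C(17) and G(23): 40
merge A(25) and E(26): 51
merge 27 and F(28): 55
merge 40 and 51: 91
merge 55 and 91: 146
Each symbol's bit-cost is frequency × depth; summing gives 424 bits (equivalently 14 + 27 + 40 + 51 + 55 + 91 + 146).

424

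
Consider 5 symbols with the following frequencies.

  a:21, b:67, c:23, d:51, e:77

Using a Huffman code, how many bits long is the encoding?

Build the Huffman tree bottom-up:
a(21) + c(23) → 44
44 + d(51) → 95
b(67) + e(77) → 144
95 + 144 → 239
The encoded length is the sum of every internal node's weight: 44 + 95 + 144 + 239 = 522 bits.

522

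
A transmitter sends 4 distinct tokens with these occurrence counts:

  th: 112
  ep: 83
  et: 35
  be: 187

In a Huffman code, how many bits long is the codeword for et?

3

Huffman merges, smallest pair first:
et(35) + ep(83) → 118
th(112) + 118 → 230
be(187) + 230 → 417
et's leaf is at depth 3, giving a 3-bit codeword.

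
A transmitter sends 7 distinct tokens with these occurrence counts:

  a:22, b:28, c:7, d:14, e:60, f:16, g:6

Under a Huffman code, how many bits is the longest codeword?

Merge the two lowest-weight nodes at each step:
merge g(6) and c(7): 13
merge 13 and d(14): 27
merge f(16) and a(22): 38
merge 27 and b(28): 55
merge 38 and 55: 93
merge e(60) and 93: 153
Maximum depth reached is 5.

5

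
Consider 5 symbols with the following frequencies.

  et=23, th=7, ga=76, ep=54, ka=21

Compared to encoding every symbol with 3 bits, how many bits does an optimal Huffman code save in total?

Fixed-length: 3 bits × 181 symbols = 543 bits.
Huffman merges:
merge th(7) and ka(21): 28
merge et(23) and 28: 51
merge 51 and ep(54): 105
merge ga(76) and 105: 181
Huffman total = 28 + 51 + 105 + 181 = 365 bits.
Saving = 543 − 365 = 178 bits.

178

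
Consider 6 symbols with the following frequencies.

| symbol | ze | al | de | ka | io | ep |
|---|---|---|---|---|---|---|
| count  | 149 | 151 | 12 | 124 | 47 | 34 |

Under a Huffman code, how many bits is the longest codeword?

4

Merge the two lowest-weight nodes at each step:
merge de(12) and ep(34): 46
merge 46 and io(47): 93
merge 93 and ka(124): 217
merge ze(149) and al(151): 300
merge 217 and 300: 517
The rarest symbols sit at the bottom; the longest codeword is 4 bits.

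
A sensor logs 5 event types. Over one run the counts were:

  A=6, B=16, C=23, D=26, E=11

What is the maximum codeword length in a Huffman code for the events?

3

Merge the two lowest-weight nodes at each step:
combine A(6), E(11) → 17
combine B(16), 17 → 33
combine C(23), D(26) → 49
combine 33, 49 → 82
The rarest symbols sit at the bottom; the longest codeword is 3 bits.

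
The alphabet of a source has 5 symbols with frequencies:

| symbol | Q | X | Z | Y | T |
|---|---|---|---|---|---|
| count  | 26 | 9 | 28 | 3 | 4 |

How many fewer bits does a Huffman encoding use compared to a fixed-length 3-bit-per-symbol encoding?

Fixed-length: 3 bits × 70 symbols = 210 bits.
Huffman merges:
combine Y(3), T(4) → 7
combine 7, X(9) → 16
combine 16, Q(26) → 42
combine Z(28), 42 → 70
Huffman total = 7 + 16 + 42 + 70 = 135 bits.
Saving = 210 − 135 = 75 bits.

75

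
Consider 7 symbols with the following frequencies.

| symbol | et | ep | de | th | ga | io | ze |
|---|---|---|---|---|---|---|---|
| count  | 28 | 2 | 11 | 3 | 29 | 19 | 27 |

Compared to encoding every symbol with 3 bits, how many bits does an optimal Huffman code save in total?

63

Fixed-length: 3 bits × 119 symbols = 357 bits.
Huffman merges:
ep(2) + th(3) → 5
5 + de(11) → 16
16 + io(19) → 35
ze(27) + et(28) → 55
ga(29) + 35 → 64
55 + 64 → 119
Huffman total = 5 + 16 + 35 + 55 + 64 + 119 = 294 bits.
Saving = 357 − 294 = 63 bits.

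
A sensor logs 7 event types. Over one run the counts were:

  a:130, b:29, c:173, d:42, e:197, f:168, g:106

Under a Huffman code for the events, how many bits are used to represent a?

Huffman merges, smallest pair first:
merge b(29) and d(42): 71
merge 71 and g(106): 177
merge a(130) and f(168): 298
merge c(173) and 177: 350
merge e(197) and 298: 495
merge 350 and 495: 845
a's leaf is at depth 3, giving a 3-bit codeword.

3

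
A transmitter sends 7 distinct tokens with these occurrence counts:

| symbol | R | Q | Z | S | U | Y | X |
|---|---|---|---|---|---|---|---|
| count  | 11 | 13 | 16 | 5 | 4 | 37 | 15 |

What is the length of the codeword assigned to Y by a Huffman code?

1

Build the tree from the bottom:
U(4) + S(5) → 9
9 + R(11) → 20
Q(13) + X(15) → 28
Z(16) + 20 → 36
28 + 36 → 64
Y(37) + 64 → 101
Y is merged only at the final step, so code length = 1.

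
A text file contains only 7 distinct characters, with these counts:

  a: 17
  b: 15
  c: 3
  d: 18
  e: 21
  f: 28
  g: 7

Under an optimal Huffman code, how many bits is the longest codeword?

Merge the two lowest-weight nodes at each step:
c(3) + g(7) → 10
10 + b(15) → 25
a(17) + d(18) → 35
e(21) + 25 → 46
f(28) + 35 → 63
46 + 63 → 109
The rarest symbols sit at the bottom; the longest codeword is 4 bits.

4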